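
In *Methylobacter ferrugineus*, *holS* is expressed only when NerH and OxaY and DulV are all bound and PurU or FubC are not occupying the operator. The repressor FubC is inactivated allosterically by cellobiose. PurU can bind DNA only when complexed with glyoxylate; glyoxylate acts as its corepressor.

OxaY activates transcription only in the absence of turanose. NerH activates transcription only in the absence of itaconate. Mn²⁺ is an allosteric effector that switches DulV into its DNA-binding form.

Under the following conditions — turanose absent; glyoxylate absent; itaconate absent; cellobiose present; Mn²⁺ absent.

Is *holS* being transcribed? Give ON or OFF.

OFF

Glyoxylate is absent, so PurU is inactive.
Itaconate is absent, so NerH is active.
Turanose is absent, so OxaY is active.
Mn²⁺ is absent, so DulV is inactive.
Cellobiose is present, so FubC is inactive.
Required activator DulV is absent, so *holS* is not transcribed.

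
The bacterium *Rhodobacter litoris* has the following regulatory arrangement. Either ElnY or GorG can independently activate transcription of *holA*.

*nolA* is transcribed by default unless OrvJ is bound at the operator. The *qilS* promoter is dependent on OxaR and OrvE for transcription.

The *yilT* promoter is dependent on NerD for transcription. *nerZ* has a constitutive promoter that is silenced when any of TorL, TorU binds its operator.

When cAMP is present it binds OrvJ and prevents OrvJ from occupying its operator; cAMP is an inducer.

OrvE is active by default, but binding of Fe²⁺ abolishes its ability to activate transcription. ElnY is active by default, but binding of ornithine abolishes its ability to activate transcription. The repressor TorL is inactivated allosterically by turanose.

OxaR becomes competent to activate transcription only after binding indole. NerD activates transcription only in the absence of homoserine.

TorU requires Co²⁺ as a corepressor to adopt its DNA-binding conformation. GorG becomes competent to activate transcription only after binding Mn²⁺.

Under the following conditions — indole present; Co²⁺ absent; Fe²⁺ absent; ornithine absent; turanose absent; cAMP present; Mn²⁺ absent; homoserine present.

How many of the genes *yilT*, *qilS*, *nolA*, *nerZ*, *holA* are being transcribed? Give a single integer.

3

Homoserine is present, so NerD is inactive.
Required activator NerD is absent, so *yilT* is not transcribed.
→ *yilT* is OFF.
Indole is present, so OxaR is active.
Fe²⁺ is absent, so OrvE is active.
No repressor is bound and OxaR and OrvE are active, so *qilS* is transcribed.
→ *qilS* is ON.
cAMP is present, so OrvJ is inactive.
With no repressor bound, *nolA* is transcribed.
→ *nolA* is ON.
Turanose is absent, so TorL is active.
Co²⁺ is absent, so TorU is inactive.
With repressor TorL bound, *nerZ* is not transcribed.
→ *nerZ* is OFF.
Ornithine is absent, so ElnY is active.
Mn²⁺ is absent, so GorG is inactive.
Activator ElnY is present, so *holA* is transcribed.
→ *holA* is ON.
3 of the 5 genes are transcribed.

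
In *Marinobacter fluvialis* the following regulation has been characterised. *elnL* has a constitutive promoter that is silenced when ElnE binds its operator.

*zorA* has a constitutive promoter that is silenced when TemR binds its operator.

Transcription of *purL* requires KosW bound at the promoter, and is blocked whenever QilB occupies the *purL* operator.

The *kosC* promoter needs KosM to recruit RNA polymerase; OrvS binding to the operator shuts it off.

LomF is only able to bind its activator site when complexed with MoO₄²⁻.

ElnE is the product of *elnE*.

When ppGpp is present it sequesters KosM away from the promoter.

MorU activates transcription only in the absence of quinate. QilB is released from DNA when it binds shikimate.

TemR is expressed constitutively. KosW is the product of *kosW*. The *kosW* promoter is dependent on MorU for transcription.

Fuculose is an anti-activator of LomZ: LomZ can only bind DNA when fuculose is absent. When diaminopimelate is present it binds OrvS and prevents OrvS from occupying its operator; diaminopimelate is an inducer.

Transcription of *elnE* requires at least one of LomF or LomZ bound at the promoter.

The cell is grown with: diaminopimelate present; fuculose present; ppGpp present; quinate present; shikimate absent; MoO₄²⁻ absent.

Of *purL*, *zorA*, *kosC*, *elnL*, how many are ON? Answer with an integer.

1

Shikimate is absent, so QilB is active.
Quinate is present, so MorU is inactive.
Required activator MorU is absent, so *kosW* is not transcribed.
So KosW is not produced.
With repressor QilB bound, *purL* is not transcribed.
→ *purL* is OFF.
TemR is produced constitutively and is active.
With repressor TemR bound, *zorA* is not transcribed.
→ *zorA* is OFF.
ppGpp is present, so KosM is inactive.
Diaminopimelate is present, so OrvS is inactive.
Required activator KosM is absent, so *kosC* is not transcribed.
→ *kosC* is OFF.
MoO₄²⁻ is absent, so LomF is inactive.
Fuculose is present, so LomZ is inactive.
No activator is available at the *elnE* promoter, so *elnE* is not transcribed.
So ElnE is not produced.
With no repressor bound, *elnL* is transcribed.
→ *elnL* is ON.
1 of the 4 genes is transcribed.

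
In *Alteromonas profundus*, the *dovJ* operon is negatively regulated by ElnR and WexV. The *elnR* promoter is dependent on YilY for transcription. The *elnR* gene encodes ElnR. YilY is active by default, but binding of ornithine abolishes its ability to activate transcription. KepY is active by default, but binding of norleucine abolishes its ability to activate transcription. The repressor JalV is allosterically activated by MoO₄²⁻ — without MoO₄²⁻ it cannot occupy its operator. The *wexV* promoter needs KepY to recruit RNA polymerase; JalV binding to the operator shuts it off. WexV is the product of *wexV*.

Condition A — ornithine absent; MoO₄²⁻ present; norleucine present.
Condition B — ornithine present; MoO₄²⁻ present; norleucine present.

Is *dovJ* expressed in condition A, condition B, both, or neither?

Condition A:
Ornithine is absent, so YilY is active.
No repressor is bound and YilY is active, so *elnR* is transcribed.
So ElnR is produced and active.
MoO₄²⁻ is present, so JalV is active.
Norleucine is present, so KepY is inactive.
With repressor JalV bound, *wexV* is not transcribed.
So WexV is not produced.
With repressor ElnR bound, *dovJ* is not transcribed.
→ *dovJ* is OFF in A.
Condition B:
Ornithine is present, so YilY is inactive.
Required activator YilY is absent, so *elnR* is not transcribed.
So ElnR is not produced.
MoO₄²⁻ is present, so JalV is active.
Norleucine is present, so KepY is inactive.
With repressor JalV bound, *wexV* is not transcribed.
So WexV is not produced.
With no repressor bound, *dovJ* is transcribed.
→ *dovJ* is ON in B.

B only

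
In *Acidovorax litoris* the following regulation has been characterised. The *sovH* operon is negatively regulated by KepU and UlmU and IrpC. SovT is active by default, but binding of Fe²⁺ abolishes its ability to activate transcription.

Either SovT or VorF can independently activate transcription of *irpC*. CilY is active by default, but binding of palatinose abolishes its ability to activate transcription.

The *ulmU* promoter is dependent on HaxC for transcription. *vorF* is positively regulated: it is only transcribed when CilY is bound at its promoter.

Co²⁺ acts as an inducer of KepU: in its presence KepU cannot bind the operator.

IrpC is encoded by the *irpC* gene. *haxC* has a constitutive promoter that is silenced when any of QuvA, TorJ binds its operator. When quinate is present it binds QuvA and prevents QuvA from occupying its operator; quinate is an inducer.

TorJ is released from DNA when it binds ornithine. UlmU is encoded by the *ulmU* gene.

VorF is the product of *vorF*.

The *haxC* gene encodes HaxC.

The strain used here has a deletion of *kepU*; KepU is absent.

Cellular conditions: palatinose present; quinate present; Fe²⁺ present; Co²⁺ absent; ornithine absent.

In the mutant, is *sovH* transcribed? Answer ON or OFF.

ON

KepU is non-functional in this strain, so it has no effect.
Quinate is present, so QuvA is inactive.
Ornithine is absent, so TorJ is active.
With repressor TorJ bound, *haxC* is not transcribed.
So HaxC is not produced.
Required activator HaxC is absent, so *ulmU* is not transcribed.
So UlmU is not produced.
Fe²⁺ is present, so SovT is inactive.
Palatinose is present, so CilY is inactive.
Required activator CilY is absent, so *vorF* is not transcribed.
So VorF is not produced.
No activator is available at the *irpC* promoter, so *irpC* is not transcribed.
So IrpC is not produced.
With no repressor bound, *sovH* is transcribed.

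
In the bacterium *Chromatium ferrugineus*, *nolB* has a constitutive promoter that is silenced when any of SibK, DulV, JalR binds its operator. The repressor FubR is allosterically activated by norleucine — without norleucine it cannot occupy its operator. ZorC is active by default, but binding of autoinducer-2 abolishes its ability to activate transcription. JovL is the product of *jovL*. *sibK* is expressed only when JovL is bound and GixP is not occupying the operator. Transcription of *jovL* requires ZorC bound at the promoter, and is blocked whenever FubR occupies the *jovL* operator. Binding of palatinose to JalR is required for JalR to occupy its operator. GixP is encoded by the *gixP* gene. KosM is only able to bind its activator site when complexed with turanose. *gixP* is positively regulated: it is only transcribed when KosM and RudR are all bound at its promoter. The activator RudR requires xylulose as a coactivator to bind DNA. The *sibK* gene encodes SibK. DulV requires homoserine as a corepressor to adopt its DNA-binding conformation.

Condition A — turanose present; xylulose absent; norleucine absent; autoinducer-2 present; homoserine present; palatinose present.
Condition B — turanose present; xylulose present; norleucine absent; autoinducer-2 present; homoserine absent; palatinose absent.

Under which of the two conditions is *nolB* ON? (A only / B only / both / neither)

Condition A:
Turanose is present, so KosM is active.
Xylulose is absent, so RudR is inactive.
Required activator RudR is absent, so *gixP* is not transcribed.
So GixP is not produced.
Norleucine is absent, so FubR is inactive.
Autoinducer-2 is present, so ZorC is inactive.
Required activator ZorC is absent, so *jovL* is not transcribed.
So JovL is not produced.
Required activator JovL is absent, so *sibK* is not transcribed.
So SibK is not produced.
Homoserine is present, so DulV is active.
Palatinose is present, so JalR is active.
With repressor DulV bound, *nolB* is not transcribed.
→ *nolB* is OFF in A.
Condition B:
Turanose is present, so KosM is active.
Xylulose is present, so RudR is active.
No repressor is bound and KosM and RudR are active, so *gixP* is transcribed.
So GixP is produced and active.
Norleucine is absent, so FubR is inactive.
Autoinducer-2 is present, so ZorC is inactive.
Required activator ZorC is absent, so *jovL* is not transcribed.
So JovL is not produced.
With repressor GixP bound, *sibK* is not transcribed.
So SibK is not produced.
Homoserine is absent, so DulV is inactive.
Palatinose is absent, so JalR is inactive.
With no repressor bound, *nolB* is transcribed.
→ *nolB* is ON in B.

B only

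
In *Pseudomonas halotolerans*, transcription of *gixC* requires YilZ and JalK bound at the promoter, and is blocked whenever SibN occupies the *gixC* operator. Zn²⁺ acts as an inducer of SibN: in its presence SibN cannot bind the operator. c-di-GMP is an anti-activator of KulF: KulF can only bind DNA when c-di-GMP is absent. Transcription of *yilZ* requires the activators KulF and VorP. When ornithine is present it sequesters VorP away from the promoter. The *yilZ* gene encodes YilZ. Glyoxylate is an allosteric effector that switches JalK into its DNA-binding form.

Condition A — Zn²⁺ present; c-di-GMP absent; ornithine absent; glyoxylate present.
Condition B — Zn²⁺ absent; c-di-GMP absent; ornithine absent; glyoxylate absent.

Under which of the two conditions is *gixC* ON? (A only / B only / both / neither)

A only

Condition A:
Zn²⁺ is present, so SibN is inactive.
c-di-GMP is absent, so KulF is active.
Ornithine is absent, so VorP is active.
No repressor is bound and KulF and VorP are active, so *yilZ* is transcribed.
So YilZ is produced and active.
Glyoxylate is present, so JalK is active.
No repressor is bound and YilZ and JalK are active, so *gixC* is transcribed.
→ *gixC* is ON in A.
Condition B:
Zn²⁺ is absent, so SibN is active.
c-di-GMP is absent, so KulF is active.
Ornithine is absent, so VorP is active.
No repressor is bound and KulF and VorP are active, so *yilZ* is transcribed.
So YilZ is produced and active.
Glyoxylate is absent, so JalK is inactive.
With repressor SibN bound, *gixC* is not transcribed.
→ *gixC* is OFF in B.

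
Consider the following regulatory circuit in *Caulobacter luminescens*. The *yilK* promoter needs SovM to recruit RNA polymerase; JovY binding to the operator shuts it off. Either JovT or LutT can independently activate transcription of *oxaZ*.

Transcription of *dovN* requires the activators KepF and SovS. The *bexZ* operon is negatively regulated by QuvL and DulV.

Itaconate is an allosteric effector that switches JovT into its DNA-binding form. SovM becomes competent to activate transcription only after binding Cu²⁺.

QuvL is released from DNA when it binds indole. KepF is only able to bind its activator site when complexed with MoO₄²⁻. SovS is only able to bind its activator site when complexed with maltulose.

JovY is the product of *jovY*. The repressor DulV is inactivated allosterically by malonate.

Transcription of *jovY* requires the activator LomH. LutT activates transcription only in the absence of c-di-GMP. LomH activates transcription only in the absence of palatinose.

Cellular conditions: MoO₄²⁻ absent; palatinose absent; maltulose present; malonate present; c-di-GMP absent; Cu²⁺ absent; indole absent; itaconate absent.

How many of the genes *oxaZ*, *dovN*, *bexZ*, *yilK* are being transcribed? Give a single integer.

1

Itaconate is absent, so JovT is inactive.
c-di-GMP is absent, so LutT is active.
Activator LutT is present, so *oxaZ* is transcribed.
→ *oxaZ* is ON.
MoO₄²⁻ is absent, so KepF is inactive.
Maltulose is present, so SovS is active.
Required activator KepF is absent, so *dovN* is not transcribed.
→ *dovN* is OFF.
Indole is absent, so QuvL is active.
Malonate is present, so DulV is inactive.
With repressor QuvL bound, *bexZ* is not transcribed.
→ *bexZ* is OFF.
Palatinose is absent, so LomH is active.
No repressor is bound and LomH is active, so *jovY* is transcribed.
So JovY is produced and active.
Cu²⁺ is absent, so SovM is inactive.
With repressor JovY bound, *yilK* is not transcribed.
→ *yilK* is OFF.
1 of the 4 genes is transcribed.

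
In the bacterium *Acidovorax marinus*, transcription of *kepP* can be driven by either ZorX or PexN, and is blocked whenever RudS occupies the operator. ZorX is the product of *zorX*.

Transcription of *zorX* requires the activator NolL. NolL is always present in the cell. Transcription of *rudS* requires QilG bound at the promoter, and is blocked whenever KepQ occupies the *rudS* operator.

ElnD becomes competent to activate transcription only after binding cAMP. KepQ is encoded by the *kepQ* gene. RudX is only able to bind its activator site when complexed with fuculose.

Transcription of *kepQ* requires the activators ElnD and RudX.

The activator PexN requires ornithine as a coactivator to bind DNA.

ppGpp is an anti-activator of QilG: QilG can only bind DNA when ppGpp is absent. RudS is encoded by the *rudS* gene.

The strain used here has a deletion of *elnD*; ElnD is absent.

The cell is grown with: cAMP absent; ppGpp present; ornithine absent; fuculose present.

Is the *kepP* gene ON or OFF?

NolL is produced constitutively and is active.
No repressor is bound and NolL is active, so *zorX* is transcribed.
So ZorX is produced and active.
Ornithine is absent, so PexN is inactive.
ElnD is non-functional in this strain, so it has no effect.
Fuculose is present, so RudX is active.
Required activator ElnD is absent, so *kepQ* is not transcribed.
So KepQ is not produced.
ppGpp is present, so QilG is inactive.
Required activator QilG is absent, so *rudS* is not transcribed.
So RudS is not produced.
Activator ZorX is present, so *kepP* is transcribed.

ON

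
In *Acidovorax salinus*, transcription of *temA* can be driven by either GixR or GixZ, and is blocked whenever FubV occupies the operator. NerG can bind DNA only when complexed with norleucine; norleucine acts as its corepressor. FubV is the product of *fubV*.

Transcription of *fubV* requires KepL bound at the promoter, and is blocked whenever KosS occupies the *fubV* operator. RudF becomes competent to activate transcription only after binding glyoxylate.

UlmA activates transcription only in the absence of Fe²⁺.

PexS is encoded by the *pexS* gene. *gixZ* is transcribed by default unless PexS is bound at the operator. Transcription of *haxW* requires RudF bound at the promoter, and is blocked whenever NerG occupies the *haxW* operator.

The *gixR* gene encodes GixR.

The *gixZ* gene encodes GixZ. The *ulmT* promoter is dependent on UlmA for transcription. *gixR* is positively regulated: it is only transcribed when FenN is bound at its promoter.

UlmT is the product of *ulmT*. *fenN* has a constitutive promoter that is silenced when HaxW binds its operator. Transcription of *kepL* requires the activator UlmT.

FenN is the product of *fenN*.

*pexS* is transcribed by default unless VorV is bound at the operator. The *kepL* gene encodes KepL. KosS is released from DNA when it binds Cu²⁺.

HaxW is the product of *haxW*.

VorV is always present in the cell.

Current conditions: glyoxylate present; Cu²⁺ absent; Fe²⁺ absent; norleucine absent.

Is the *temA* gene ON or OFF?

ON

Norleucine is absent, so NerG is inactive.
Glyoxylate is present, so RudF is active.
No repressor is bound and RudF is active, so *haxW* is transcribed.
So HaxW is produced and active.
With repressor HaxW bound, *fenN* is not transcribed.
So FenN is not produced.
Required activator FenN is absent, so *gixR* is not transcribed.
So GixR is not produced.
Cu²⁺ is absent, so KosS is active.
Fe²⁺ is absent, so UlmA is active.
No repressor is bound and UlmA is active, so *ulmT* is transcribed.
So UlmT is produced and active.
No repressor is bound and UlmT is active, so *kepL* is transcribed.
So KepL is produced and active.
With repressor KosS bound, *fubV* is not transcribed.
So FubV is not produced.
VorV is produced constitutively and is active.
With repressor VorV bound, *pexS* is not transcribed.
So PexS is not produced.
With no repressor bound, *gixZ* is transcribed.
So GixZ is produced and active.
Activator GixZ is present, so *temA* is transcribed.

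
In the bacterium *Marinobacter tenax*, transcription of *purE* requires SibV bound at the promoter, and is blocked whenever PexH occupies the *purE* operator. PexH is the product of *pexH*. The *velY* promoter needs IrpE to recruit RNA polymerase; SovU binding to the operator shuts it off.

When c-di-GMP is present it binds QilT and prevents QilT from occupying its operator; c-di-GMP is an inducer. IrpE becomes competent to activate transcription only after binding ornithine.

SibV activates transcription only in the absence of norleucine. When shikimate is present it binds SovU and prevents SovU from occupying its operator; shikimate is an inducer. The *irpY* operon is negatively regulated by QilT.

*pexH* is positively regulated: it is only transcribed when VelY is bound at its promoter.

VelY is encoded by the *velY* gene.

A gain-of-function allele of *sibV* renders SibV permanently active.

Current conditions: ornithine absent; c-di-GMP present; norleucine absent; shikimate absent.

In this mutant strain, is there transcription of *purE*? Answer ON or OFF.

ON

SibV is constitutively active in this strain.
Ornithine is absent, so IrpE is inactive.
Shikimate is absent, so SovU is active.
With repressor SovU bound, *velY* is not transcribed.
So VelY is not produced.
Required activator VelY is absent, so *pexH* is not transcribed.
So PexH is not produced.
No repressor is bound and SibV is active, so *purE* is transcribed.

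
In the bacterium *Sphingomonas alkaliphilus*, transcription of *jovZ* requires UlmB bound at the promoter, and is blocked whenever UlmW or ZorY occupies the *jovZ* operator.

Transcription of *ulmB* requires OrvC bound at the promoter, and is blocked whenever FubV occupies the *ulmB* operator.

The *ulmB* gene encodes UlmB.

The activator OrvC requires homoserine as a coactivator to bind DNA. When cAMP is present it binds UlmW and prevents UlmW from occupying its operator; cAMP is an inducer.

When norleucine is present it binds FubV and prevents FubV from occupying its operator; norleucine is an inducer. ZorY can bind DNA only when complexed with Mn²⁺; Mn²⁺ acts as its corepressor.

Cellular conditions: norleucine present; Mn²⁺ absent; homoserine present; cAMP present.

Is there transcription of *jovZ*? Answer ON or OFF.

Homoserine is present, so OrvC is active.
Norleucine is present, so FubV is inactive.
No repressor is bound and OrvC is active, so *ulmB* is transcribed.
So UlmB is produced and active.
cAMP is present, so UlmW is inactive.
Mn²⁺ is absent, so ZorY is inactive.
No repressor is bound and UlmB is active, so *jovZ* is transcribed.

ON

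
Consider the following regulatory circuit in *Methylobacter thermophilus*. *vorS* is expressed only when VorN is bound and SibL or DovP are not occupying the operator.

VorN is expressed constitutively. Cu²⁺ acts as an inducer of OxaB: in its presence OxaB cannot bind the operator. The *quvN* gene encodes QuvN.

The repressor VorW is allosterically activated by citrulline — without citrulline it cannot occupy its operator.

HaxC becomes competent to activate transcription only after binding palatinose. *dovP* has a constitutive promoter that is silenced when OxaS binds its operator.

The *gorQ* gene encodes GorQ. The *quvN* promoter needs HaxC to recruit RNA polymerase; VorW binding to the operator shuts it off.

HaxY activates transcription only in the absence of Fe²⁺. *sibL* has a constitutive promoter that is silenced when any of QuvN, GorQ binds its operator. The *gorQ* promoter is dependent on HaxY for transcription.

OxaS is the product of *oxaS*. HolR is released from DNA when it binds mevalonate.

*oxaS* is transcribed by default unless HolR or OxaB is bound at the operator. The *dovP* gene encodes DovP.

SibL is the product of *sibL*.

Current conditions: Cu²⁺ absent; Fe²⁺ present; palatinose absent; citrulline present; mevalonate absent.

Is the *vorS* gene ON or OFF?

OFF

Citrulline is present, so VorW is active.
Palatinose is absent, so HaxC is inactive.
With repressor VorW bound, *quvN* is not transcribed.
So QuvN is not produced.
Fe²⁺ is present, so HaxY is inactive.
Required activator HaxY is absent, so *gorQ* is not transcribed.
So GorQ is not produced.
With no repressor bound, *sibL* is transcribed.
So SibL is produced and active.
VorN is produced constitutively and is active.
Mevalonate is absent, so HolR is active.
Cu²⁺ is absent, so OxaB is active.
With repressor HolR bound, *oxaS* is not transcribed.
So OxaS is not produced.
With no repressor bound, *dovP* is transcribed.
So DovP is produced and active.
With repressor SibL bound, *vorS* is not transcribed.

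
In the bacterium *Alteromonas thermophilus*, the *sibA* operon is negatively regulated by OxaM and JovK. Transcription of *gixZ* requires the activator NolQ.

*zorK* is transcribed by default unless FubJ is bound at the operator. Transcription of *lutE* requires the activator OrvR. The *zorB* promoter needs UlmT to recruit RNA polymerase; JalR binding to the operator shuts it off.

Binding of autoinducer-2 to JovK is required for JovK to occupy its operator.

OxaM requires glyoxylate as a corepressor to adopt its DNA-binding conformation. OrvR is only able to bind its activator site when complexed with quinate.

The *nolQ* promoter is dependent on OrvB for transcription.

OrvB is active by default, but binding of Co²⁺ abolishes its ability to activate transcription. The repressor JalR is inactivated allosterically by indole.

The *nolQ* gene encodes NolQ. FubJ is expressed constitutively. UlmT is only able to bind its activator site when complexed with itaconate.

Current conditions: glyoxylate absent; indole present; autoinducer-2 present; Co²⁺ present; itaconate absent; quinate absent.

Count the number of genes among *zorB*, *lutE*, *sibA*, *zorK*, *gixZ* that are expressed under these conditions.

Itaconate is absent, so UlmT is inactive.
Indole is present, so JalR is inactive.
Required activator UlmT is absent, so *zorB* is not transcribed.
→ *zorB* is OFF.
Quinate is absent, so OrvR is inactive.
Required activator OrvR is absent, so *lutE* is not transcribed.
→ *lutE* is OFF.
Glyoxylate is absent, so OxaM is inactive.
Autoinducer-2 is present, so JovK is active.
With repressor JovK bound, *sibA* is not transcribed.
→ *sibA* is OFF.
FubJ is produced constitutively and is active.
With repressor FubJ bound, *zorK* is not transcribed.
→ *zorK* is OFF.
Co²⁺ is present, so OrvB is inactive.
Required activator OrvB is absent, so *nolQ* is not transcribed.
So NolQ is not produced.
Required activator NolQ is absent, so *gixZ* is not transcribed.
→ *gixZ* is OFF.
0 of the 5 genes are transcribed.

0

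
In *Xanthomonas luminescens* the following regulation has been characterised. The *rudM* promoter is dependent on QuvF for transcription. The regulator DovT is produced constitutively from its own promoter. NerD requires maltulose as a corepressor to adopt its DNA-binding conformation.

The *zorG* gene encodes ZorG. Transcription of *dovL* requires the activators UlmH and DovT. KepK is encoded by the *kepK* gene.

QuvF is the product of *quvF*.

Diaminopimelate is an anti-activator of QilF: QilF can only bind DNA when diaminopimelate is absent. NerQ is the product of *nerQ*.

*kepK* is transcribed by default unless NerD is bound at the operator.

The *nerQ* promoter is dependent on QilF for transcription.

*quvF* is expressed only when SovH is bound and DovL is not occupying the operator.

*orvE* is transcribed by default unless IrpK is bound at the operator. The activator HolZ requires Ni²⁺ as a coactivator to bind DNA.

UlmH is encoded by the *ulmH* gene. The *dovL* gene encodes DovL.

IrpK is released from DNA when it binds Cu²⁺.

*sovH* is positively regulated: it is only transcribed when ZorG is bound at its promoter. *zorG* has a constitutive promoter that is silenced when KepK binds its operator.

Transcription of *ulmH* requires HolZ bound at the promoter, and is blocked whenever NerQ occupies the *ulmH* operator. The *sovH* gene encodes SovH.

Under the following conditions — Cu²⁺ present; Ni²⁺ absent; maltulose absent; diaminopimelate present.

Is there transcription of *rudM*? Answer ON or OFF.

OFF

Maltulose is absent, so NerD is inactive.
With no repressor bound, *kepK* is transcribed.
So KepK is produced and active.
With repressor KepK bound, *zorG* is not transcribed.
So ZorG is not produced.
Required activator ZorG is absent, so *sovH* is not transcribed.
So SovH is not produced.
Ni²⁺ is absent, so HolZ is inactive.
Diaminopimelate is present, so QilF is inactive.
Required activator QilF is absent, so *nerQ* is not transcribed.
So NerQ is not produced.
Required activator HolZ is absent, so *ulmH* is not transcribed.
So UlmH is not produced.
DovT is produced constitutively and is active.
Required activator UlmH is absent, so *dovL* is not transcribed.
So DovL is not produced.
Required activator SovH is absent, so *quvF* is not transcribed.
So QuvF is not produced.
Required activator QuvF is absent, so *rudM* is not transcribed.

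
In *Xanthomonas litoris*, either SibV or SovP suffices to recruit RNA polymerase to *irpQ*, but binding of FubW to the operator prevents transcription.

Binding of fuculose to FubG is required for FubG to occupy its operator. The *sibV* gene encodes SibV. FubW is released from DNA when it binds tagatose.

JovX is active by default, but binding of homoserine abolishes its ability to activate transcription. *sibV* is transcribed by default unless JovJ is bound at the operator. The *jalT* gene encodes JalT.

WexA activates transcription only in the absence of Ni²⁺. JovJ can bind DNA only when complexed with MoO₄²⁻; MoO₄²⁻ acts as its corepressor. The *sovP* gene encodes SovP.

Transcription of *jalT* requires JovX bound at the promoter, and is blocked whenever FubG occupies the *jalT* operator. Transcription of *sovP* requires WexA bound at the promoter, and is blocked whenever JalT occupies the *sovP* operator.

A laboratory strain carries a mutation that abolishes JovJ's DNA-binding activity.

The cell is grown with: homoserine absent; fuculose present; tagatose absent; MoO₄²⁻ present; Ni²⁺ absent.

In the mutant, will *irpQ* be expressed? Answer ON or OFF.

JovJ is non-functional in this strain, so it has no effect.
With no repressor bound, *sibV* is transcribed.
So SibV is produced and active.
Homoserine is absent, so JovX is active.
Fuculose is present, so FubG is active.
With repressor FubG bound, *jalT* is not transcribed.
So JalT is not produced.
Ni²⁺ is absent, so WexA is active.
No repressor is bound and WexA is active, so *sovP* is transcribed.
So SovP is produced and active.
Tagatose is absent, so FubW is active.
With repressor FubW bound, *irpQ* is not transcribed.

OFF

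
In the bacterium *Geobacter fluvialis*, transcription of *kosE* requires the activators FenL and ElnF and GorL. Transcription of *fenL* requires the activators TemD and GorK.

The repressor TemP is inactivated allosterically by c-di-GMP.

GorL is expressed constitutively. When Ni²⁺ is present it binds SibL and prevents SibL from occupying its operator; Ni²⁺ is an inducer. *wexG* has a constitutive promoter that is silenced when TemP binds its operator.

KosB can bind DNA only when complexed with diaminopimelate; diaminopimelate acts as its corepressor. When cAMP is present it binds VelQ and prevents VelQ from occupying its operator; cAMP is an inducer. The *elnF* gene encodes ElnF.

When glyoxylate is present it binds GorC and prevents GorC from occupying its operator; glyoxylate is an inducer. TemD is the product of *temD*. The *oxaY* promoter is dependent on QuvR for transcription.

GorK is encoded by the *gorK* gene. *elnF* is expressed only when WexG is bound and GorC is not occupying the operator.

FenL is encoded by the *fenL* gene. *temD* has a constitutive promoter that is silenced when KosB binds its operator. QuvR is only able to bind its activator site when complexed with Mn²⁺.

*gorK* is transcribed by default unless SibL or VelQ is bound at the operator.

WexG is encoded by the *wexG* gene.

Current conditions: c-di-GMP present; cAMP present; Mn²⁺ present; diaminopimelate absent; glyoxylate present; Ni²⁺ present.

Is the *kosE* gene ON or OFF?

ON

Diaminopimelate is absent, so KosB is inactive.
With no repressor bound, *temD* is transcribed.
So TemD is produced and active.
Ni²⁺ is present, so SibL is inactive.
cAMP is present, so VelQ is inactive.
With no repressor bound, *gorK* is transcribed.
So GorK is produced and active.
No repressor is bound and TemD and GorK are active, so *fenL* is transcribed.
So FenL is produced and active.
Glyoxylate is present, so GorC is inactive.
c-di-GMP is present, so TemP is inactive.
With no repressor bound, *wexG* is transcribed.
So WexG is produced and active.
No repressor is bound and WexG is active, so *elnF* is transcribed.
So ElnF is produced and active.
GorL is produced constitutively and is active.
No repressor is bound and FenL and ElnF and GorL are active, so *kosE* is transcribed.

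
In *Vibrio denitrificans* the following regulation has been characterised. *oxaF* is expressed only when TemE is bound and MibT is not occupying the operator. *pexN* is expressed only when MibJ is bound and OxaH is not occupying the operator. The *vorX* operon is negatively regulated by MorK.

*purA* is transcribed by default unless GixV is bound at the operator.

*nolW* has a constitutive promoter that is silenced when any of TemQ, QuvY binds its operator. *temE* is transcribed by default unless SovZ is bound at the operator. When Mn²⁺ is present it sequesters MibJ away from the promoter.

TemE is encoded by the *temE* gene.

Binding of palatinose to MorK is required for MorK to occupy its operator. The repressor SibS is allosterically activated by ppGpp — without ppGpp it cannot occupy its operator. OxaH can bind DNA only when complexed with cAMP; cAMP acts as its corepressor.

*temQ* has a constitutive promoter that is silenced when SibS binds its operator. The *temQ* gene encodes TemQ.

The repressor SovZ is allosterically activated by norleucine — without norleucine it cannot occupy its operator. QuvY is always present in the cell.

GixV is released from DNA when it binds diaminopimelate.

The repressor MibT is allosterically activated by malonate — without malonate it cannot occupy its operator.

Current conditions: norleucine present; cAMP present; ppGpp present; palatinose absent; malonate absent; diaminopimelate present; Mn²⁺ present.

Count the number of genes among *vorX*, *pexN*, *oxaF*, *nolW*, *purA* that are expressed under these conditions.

Palatinose is absent, so MorK is inactive.
With no repressor bound, *vorX* is transcribed.
→ *vorX* is ON.
Mn²⁺ is present, so MibJ is inactive.
cAMP is present, so OxaH is active.
With repressor OxaH bound, *pexN* is not transcribed.
→ *pexN* is OFF.
Malonate is absent, so MibT is inactive.
Norleucine is present, so SovZ is active.
With repressor SovZ bound, *temE* is not transcribed.
So TemE is not produced.
Required activator TemE is absent, so *oxaF* is not transcribed.
→ *oxaF* is OFF.
ppGpp is present, so SibS is active.
With repressor SibS bound, *temQ* is not transcribed.
So TemQ is not produced.
QuvY is produced constitutively and is active.
With repressor QuvY bound, *nolW* is not transcribed.
→ *nolW* is OFF.
Diaminopimelate is present, so GixV is inactive.
With no repressor bound, *purA* is transcribed.
→ *purA* is ON.
2 of the 5 genes are transcribed.

2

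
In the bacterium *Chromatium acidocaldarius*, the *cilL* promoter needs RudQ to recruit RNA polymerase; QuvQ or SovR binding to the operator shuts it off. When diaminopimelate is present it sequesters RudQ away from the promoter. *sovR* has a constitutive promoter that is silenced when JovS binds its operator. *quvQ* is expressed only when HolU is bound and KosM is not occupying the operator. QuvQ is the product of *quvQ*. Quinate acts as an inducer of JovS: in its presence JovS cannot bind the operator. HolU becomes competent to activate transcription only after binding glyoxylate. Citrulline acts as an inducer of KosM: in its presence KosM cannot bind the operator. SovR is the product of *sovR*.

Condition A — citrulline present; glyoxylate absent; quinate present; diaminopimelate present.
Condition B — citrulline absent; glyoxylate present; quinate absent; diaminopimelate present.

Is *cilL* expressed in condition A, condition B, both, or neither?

Condition A:
Citrulline is present, so KosM is inactive.
Glyoxylate is absent, so HolU is inactive.
Required activator HolU is absent, so *quvQ* is not transcribed.
So QuvQ is not produced.
Quinate is present, so JovS is inactive.
With no repressor bound, *sovR* is transcribed.
So SovR is produced and active.
Diaminopimelate is present, so RudQ is inactive.
With repressor SovR bound, *cilL* is not transcribed.
→ *cilL* is OFF in A.
Condition B:
Citrulline is absent, so KosM is active.
Glyoxylate is present, so HolU is active.
With repressor KosM bound, *quvQ* is not transcribed.
So QuvQ is not produced.
Quinate is absent, so JovS is active.
With repressor JovS bound, *sovR* is not transcribed.
So SovR is not produced.
Diaminopimelate is present, so RudQ is inactive.
Required activator RudQ is absent, so *cilL* is not transcribed.
→ *cilL* is OFF in B.

neither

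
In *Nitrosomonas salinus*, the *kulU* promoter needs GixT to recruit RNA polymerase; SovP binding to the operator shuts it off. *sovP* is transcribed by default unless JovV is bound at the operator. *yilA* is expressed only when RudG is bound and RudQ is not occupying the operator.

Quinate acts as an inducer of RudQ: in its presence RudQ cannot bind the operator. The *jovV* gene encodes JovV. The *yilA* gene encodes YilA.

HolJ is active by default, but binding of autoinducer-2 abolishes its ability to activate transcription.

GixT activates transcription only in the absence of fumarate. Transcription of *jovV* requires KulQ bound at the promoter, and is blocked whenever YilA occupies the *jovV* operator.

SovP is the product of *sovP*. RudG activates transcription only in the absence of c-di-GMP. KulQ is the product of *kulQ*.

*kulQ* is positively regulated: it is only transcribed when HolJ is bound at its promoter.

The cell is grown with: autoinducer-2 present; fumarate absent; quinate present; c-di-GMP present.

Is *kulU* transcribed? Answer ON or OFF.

Fumarate is absent, so GixT is active.
Quinate is present, so RudQ is inactive.
c-di-GMP is present, so RudG is inactive.
Required activator RudG is absent, so *yilA* is not transcribed.
So YilA is not produced.
Autoinducer-2 is present, so HolJ is inactive.
Required activator HolJ is absent, so *kulQ* is not transcribed.
So KulQ is not produced.
Required activator KulQ is absent, so *jovV* is not transcribed.
So JovV is not produced.
With no repressor bound, *sovP* is transcribed.
So SovP is produced and active.
With repressor SovP bound, *kulU* is not transcribed.

OFF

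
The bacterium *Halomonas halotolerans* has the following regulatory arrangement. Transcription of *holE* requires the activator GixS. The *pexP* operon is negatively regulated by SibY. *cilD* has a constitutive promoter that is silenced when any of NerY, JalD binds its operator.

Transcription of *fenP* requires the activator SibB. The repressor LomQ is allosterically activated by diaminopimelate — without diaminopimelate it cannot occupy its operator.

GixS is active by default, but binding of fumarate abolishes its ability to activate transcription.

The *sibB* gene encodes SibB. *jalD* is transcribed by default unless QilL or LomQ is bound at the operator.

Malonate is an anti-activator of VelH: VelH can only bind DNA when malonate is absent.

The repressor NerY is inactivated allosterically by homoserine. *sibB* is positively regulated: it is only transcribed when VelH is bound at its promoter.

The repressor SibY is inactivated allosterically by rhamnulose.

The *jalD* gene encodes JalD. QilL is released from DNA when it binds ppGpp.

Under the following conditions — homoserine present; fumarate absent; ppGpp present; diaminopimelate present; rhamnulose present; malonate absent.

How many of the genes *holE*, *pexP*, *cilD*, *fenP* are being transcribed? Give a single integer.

Fumarate is absent, so GixS is active.
No repressor is bound and GixS is active, so *holE* is transcribed.
→ *holE* is ON.
Rhamnulose is present, so SibY is inactive.
With no repressor bound, *pexP* is transcribed.
→ *pexP* is ON.
Homoserine is present, so NerY is inactive.
ppGpp is present, so QilL is inactive.
Diaminopimelate is present, so LomQ is active.
With repressor LomQ bound, *jalD* is not transcribed.
So JalD is not produced.
With no repressor bound, *cilD* is transcribed.
→ *cilD* is ON.
Malonate is absent, so VelH is active.
No repressor is bound and VelH is active, so *sibB* is transcribed.
So SibB is produced and active.
No repressor is bound and SibB is active, so *fenP* is transcribed.
→ *fenP* is ON.
4 of the 4 genes are transcribed.

4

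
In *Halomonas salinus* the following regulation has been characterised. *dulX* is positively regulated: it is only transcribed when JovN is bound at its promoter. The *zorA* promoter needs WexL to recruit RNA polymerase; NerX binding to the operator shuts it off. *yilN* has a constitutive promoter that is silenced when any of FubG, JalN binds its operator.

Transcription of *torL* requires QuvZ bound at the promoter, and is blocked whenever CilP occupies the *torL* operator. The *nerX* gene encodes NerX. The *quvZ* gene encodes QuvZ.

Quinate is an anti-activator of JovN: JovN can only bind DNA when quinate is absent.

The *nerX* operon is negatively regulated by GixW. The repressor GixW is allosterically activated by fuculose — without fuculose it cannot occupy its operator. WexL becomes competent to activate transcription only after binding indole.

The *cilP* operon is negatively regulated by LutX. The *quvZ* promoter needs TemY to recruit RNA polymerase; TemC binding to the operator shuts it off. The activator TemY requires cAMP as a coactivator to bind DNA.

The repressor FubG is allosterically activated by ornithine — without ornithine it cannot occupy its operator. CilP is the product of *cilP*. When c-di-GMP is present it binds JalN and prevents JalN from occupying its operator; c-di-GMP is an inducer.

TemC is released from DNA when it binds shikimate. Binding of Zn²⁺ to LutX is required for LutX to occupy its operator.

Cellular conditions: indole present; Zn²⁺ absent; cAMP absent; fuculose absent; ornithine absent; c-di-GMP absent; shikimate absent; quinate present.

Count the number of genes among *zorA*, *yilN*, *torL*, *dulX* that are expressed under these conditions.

Fuculose is absent, so GixW is inactive.
With no repressor bound, *nerX* is transcribed.
So NerX is produced and active.
Indole is present, so WexL is active.
With repressor NerX bound, *zorA* is not transcribed.
→ *zorA* is OFF.
Ornithine is absent, so FubG is inactive.
c-di-GMP is absent, so JalN is active.
With repressor JalN bound, *yilN* is not transcribed.
→ *yilN* is OFF.
Zn²⁺ is absent, so LutX is inactive.
With no repressor bound, *cilP* is transcribed.
So CilP is produced and active.
cAMP is absent, so TemY is inactive.
Shikimate is absent, so TemC is active.
With repressor TemC bound, *quvZ* is not transcribed.
So QuvZ is not produced.
With repressor CilP bound, *torL* is not transcribed.
→ *torL* is OFF.
Quinate is present, so JovN is inactive.
Required activator JovN is absent, so *dulX* is not transcribed.
→ *dulX* is OFF.
0 of the 4 genes are transcribed.

0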